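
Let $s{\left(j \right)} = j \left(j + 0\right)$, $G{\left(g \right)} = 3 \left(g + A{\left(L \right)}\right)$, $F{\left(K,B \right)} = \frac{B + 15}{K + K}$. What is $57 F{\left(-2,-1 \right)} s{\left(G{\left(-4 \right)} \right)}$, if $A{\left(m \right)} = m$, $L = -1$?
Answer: $- \frac{89775}{2} \approx -44888.0$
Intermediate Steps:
$F{\left(K,B \right)} = \frac{15 + B}{2 K}$
$G{\left(g \right)} = -3 + 3 g$ ($G{\left(g \right)} = 3 \left(g - 1\right) = 3 \left(-1 + g\right) = -3 + 3 g$)
$s{\left(j \right)} = j^{2}$ ($s{\left(j \right)} = j j = j^{2}$)
$57 F{\left(-2,-1 \right)} s{\left(G{\left(-4 \right)} \right)} = 57 \frac{15 - 1}{2 \left(-2\right)} \left(-3 + 3 \left(-4\right)\right)^{2} = 57 \cdot \frac{1}{2} \left(- \frac{1}{2}\right) 14 \left(-3 - 12\right)^{2} = 57 \left(- \frac{7}{2}\right) \left(-15\right)^{2} = \left(- \frac{399}{2}\right) 225 = - \frac{89775}{2}$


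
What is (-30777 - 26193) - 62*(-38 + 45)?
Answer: -57404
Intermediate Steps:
(-30777 - 26193) - 62*(-38 + 45) = -56970 - 62*7 = -56970 - 434 = -57404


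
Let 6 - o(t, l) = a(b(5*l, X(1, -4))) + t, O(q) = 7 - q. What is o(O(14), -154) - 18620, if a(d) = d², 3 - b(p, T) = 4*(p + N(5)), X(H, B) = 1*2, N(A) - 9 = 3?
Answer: -9229832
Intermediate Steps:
N(A) = 12 (N(A) = 9 + 3 = 12)
X(H, B) = 2
b(p, T) = -45 - 4*p (b(p, T) = 3 - 4*(p + 12) = 3 - 4*(12 + p) = 3 - (48 + 4*p) = 3 + (-48 - 4*p) = -45 - 4*p)
o(t, l) = 6 - t - (-45 - 20*l)² (o(t, l) = 6 - ((-45 - 20*l)² + t) = 6 - (t + (-45 - 20*l)²) = 6 + (-t - (-45 - 20*l)²) = 6 - t - (-45 - 20*l)²)
o(O(14), -154) - 18620 = (6 - (7 - 1*14) - 25*(9 + 4*(-154))²) - 18620 = (6 - (7 - 14) - 25*(9 - 616)²) - 18620 = (6 - 1*(-7) - 25*(-607)²) - 18620 = (6 + 7 - 25*368449) - 18620 = (6 + 7 - 9211225) - 18620 = -9211212 - 18620 = -9229832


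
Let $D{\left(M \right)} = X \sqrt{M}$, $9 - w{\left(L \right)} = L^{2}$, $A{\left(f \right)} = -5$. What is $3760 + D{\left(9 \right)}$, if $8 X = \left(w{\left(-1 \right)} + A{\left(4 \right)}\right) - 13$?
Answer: $\frac{15025}{4} \approx 3756.3$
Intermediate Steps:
$w{\left(L \right)} = 9 - L^{2}$
$X = - \frac{5}{4}$ ($X = \frac{\left(\left(9 - \left(-1\right)^{2}\right) - 5\right) - 13}{8} = \frac{\left(\left(9 - 1\right) - 5\right) - 13}{8} = \frac{\left(8 - 5\right) - 13}{8} = \frac{3 - 13}{8} = \frac{1}{8} \left(-10\right) = - \frac{5}{4} \approx -1.25$)
$D{\left(M \right)} = - \frac{5 \sqrt{M}}{4}$
$3760 + D{\left(9 \right)} = 3760 - \frac{5 \sqrt{9}}{4} = 3760 - \frac{15}{4} = \frac{15025}{4}$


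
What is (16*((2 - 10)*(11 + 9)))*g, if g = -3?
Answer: 7680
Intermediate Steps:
(16*((2 - 10)*(11 + 9)))*g = (16*((2 - 10)*(11 + 9)))*(-3) = (16*(-8*20))*(-3) = (16*(-160))*(-3) = -2560*(-3) = 7680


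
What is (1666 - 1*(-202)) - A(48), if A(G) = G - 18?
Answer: 1838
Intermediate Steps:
A(G) = -18 + G
(1666 - 1*(-202)) - A(48) = (1666 - 1*(-202)) - (-18 + 48) = (1666 + 202) - 1*30 = 1868 - 30 = 1838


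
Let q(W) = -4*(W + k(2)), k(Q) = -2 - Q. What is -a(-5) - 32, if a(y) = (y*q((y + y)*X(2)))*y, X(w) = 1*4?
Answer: -4432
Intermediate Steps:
X(w) = 4
q(W) = 16 - 4*W (q(W) = -4*(W + (-2 - 1*2)) = -4*(W + (-2 - 2)) = -4*(W - 4) = -4*(-4 + W) = 16 - 4*W)
a(y) = y²*(16 - 32*y) (a(y) = (y*(16 - 4*(y + y)*4))*y = (y*(16 - 4*2*y*4))*y = (y*(16 - 32*y))*y = y²*(16 - 32*y))
-a(-5) - 32 = -(-5)²*(16 - 32*(-5)) - 32 = -25*(16 + 160) - 32 = -25*176 - 32 = -1*4400 - 32 = -4400 - 32 = -4432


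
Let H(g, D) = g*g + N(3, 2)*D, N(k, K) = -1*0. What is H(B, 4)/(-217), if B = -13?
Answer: -169/217 ≈ -0.77880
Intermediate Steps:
N(k, K) = 0
H(g, D) = g² (H(g, D) = g*g + 0*D = g² + 0 = g²)
H(B, 4)/(-217) = (-13)²/(-217) = 169*(-1/217) = -169/217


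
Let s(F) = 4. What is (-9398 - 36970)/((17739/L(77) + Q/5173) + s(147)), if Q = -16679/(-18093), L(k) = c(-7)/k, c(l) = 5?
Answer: -10849542716880/63921842417771 ≈ -0.16973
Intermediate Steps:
L(k) = 5/k
Q = 16679/18093 (Q = -16679*(-1/18093) = 16679/18093 ≈ 0.92185)
(-9398 - 36970)/((17739/L(77) + Q/5173) + s(147)) = (-9398 - 36970)/((17739/((5/77)) + (16679/18093)/5173) + 4) = -46368/((17739/((5*(1/77))) + (16679/18093)*(1/5173)) + 4) = -46368/((17739/(5/77) + 16679/93595089) + 4) = -46368/((17739*(77/5) + 16679/93595089) + 4) = -46368/((1365903/5 + 16679/93595089) + 4) = -46368/(127841812933762/467975445 + 4) = -46368/127843684835542/467975445 = -46368*467975445/127843684835542 = -10849542716880/63921842417771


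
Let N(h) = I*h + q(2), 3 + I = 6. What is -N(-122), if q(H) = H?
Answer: 364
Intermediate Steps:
I = 3 (I = -3 + 6 = 3)
N(h) = 2 + 3*h (N(h) = 3*h + 2 = 2 + 3*h)
-N(-122) = -(2 + 3*(-122)) = -(2 - 366) = -1*(-364) = 364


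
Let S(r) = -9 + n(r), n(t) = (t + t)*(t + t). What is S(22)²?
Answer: 3713329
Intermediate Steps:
n(t) = 4*t² (n(t) = (2*t)*(2*t) = 4*t²)
S(r) = -9 + 4*r²
S(22)² = (-9 + 4*22²)² = (-9 + 4*484)² = (-9 + 1936)² = 1927² = 3713329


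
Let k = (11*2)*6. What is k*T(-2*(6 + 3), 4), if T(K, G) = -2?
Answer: -264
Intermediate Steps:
k = 132 (k = 22*6 = 132)
k*T(-2*(6 + 3), 4) = 132*(-2) = -264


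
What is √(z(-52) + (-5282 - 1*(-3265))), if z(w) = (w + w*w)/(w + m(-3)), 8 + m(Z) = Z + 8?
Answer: I*√6247285/55 ≈ 45.445*I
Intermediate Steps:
m(Z) = Z (m(Z) = -8 + (Z + 8) = -8 + (8 + Z) = Z)
z(w) = (w + w²)/(-3 + w) (z(w) = (w + w*w)/(w - 3) = (w + w²)/(-3 + w))
√(z(-52) + (-5282 - 1*(-3265))) = √(-52*(1 - 52)/(-3 - 52) + (-5282 - 1*(-3265))) = √(-52*(-51)/(-55) + (-5282 + 3265)) = √(-52*(-1/55)*(-51) - 2017) = √(-2652/55 - 2017) = √(-113587/55) = I*√6247285/55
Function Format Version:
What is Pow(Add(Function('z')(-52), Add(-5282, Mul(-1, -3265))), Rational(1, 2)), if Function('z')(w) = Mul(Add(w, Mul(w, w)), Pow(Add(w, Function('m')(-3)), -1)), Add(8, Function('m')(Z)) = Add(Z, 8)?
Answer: Mul(Rational(1, 55), I, Pow(6247285, Rational(1, 2))) ≈ Mul(45.445, I)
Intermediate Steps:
Function('m')(Z) = Z (Function('m')(Z) = Add(-8, Add(Z, 8)) = Add(-8, Add(8, Z)) = Z)
Function('z')(w) = Mul(Pow(Add(-3, w), -1), Add(w, Pow(w, 2))) (Function('z')(w) = Mul(Add(w, Mul(w, w)), Pow(Add(w, -3), -1)) = Mul(Add(w, Pow(w, 2)), Pow(Add(-3, w), -1)) = Mul(Pow(Add(-3, w), -1), Add(w, Pow(w, 2))))
Pow(Add(Function('z')(-52), Add(-5282, Mul(-1, -3265))), Rational(1, 2)) = Pow(Add(Mul(-52, Pow(Add(-3, -52), -1), Add(1, -52)), Add(-5282, Mul(-1, -3265))), Rational(1, 2)) = Pow(Add(Mul(-52, Pow(-55, -1), -51), Add(-5282, 3265)), Rational(1, 2)) = Pow(Add(Mul(-52, Rational(-1, 55), -51), -2017), Rational(1, 2)) = Pow(Add(Rational(-2652, 55), -2017), Rational(1, 2)) = Pow(Rational(-113587, 55), Rational(1, 2)) = Mul(Rational(1, 55), I, Pow(6247285, Rational(1, 2)))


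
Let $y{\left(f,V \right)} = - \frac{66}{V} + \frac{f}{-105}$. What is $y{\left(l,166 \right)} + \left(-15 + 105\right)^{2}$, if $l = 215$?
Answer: $\frac{14114038}{1743} \approx 8097.6$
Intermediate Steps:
$y{\left(f,V \right)} = - \frac{66}{V} - \frac{f}{105}$ ($y{\left(f,V \right)} = - \frac{66}{V} + f \left(- \frac{1}{105}\right) = - \frac{66}{V} - \frac{f}{105}$)
$y{\left(l,166 \right)} + \left(-15 + 105\right)^{2} = \left(- \frac{66}{166} - \frac{43}{21}\right) + \left(-15 + 105\right)^{2} = \left(\left(-66\right) \frac{1}{166} - \frac{43}{21}\right) + 90^{2} = \left(- \frac{33}{83} - \frac{43}{21}\right) + 8100 = - \frac{4262}{1743} + 8100 = \frac{14114038}{1743}$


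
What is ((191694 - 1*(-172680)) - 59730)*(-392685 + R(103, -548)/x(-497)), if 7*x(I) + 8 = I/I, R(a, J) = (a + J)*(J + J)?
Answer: -268210100820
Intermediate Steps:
R(a, J) = 2*J*(J + a) (R(a, J) = (J + a)*(2*J) = 2*J*(J + a))
x(I) = -1 (x(I) = -8/7 + (I/I)/7 = -8/7 + (1/7)*1 = -8/7 + 1/7 = -1)
((191694 - 1*(-172680)) - 59730)*(-392685 + R(103, -548)/x(-497)) = ((191694 - 1*(-172680)) - 59730)*(-392685 + (2*(-548)*(-548 + 103))/(-1)) = ((191694 + 172680) - 59730)*(-392685 + (2*(-548)*(-445))*(-1)) = (364374 - 59730)*(-392685 + 487720*(-1)) = 304644*(-392685 - 487720) = 304644*(-880405) = -268210100820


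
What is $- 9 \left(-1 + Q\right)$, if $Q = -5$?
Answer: $54$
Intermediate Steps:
$- 9 \left(-1 + Q\right) = - 9 \left(-1 - 5\right) = \left(-9\right) \left(-6\right) = 54$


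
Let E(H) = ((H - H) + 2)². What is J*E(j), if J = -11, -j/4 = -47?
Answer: -44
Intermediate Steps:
j = 188 (j = -4*(-47) = 188)
E(H) = 4 (E(H) = (0 + 2)² = 2² = 4)
J*E(j) = -11*4 = -44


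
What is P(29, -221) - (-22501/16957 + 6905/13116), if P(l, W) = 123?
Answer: 27534220507/222408012 ≈ 123.80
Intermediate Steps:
P(29, -221) - (-22501/16957 + 6905/13116) = 123 - (-22501/16957 + 6905/13116) = 123 - 1*(-178035031/222408012) = 123 + 178035031/222408012 = 27534220507/222408012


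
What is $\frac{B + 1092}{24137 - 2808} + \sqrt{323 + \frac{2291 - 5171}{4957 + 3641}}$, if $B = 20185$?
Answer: $\frac{21277}{21329} + \frac{\sqrt{662589107}}{1433} \approx 18.96$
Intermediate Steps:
$\frac{B + 1092}{24137 - 2808} + \sqrt{323 + \frac{2291 - 5171}{4957 + 3641}} = \frac{20185 + 1092}{24137 - 2808} + \sqrt{323 + \frac{2291 - 5171}{4957 + 3641}} = \frac{21277}{21329} + \sqrt{323 - \frac{2880}{8598}} = 21277 \cdot \frac{1}{21329} + \sqrt{323 - \frac{480}{1433}} = \frac{21277}{21329} + \sqrt{323 - \frac{480}{1433}} = \frac{21277}{21329} + \sqrt{\frac{462379}{1433}} = \frac{21277}{21329} + \frac{\sqrt{662589107}}{1433}$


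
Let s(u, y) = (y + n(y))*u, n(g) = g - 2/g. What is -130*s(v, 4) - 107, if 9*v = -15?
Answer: 1518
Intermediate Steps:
v = -5/3 (v = (⅑)*(-15) = -5/3 ≈ -1.6667)
s(u, y) = u*(-2/y + 2*y) (s(u, y) = (y + (y - 2/y))*u = (-2/y + 2*y)*u = u*(-2/y + 2*y))
-130*s(v, 4) - 107 = -260*(-5)*(-1 + 4²)/(3*4) - 107 = -260*(-5)*(-1 + 16)/(3*4) - 107 = -260*(-5)*15/(3*4) - 107 = -130*(-25/2) - 107 = 1625 - 107 = 1518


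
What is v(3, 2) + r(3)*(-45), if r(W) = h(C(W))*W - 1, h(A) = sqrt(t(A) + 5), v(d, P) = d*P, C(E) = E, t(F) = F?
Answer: 51 - 270*sqrt(2) ≈ -330.84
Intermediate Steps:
v(d, P) = P*d
h(A) = sqrt(5 + A) (h(A) = sqrt(A + 5) = sqrt(5 + A))
r(W) = -1 + W*sqrt(5 + W) (r(W) = sqrt(5 + W)*W - 1 = W*sqrt(5 + W) - 1 = -1 + W*sqrt(5 + W))
v(3, 2) + r(3)*(-45) = 2*3 + (-1 + 3*sqrt(5 + 3))*(-45) = 6 + (-1 + 3*sqrt(8))*(-45) = 6 + (-1 + 3*(2*sqrt(2)))*(-45) = 6 + (-1 + 6*sqrt(2))*(-45) = 6 + (45 - 270*sqrt(2)) = 51 - 270*sqrt(2)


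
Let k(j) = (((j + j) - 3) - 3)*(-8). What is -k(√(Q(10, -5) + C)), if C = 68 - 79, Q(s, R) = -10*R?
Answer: -48 + 16*√39 ≈ 51.920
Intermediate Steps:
C = -11
k(j) = 48 - 16*j (k(j) = ((2*j - 3) - 3)*(-8) = ((-3 + 2*j) - 3)*(-8) = (-6 + 2*j)*(-8) = 48 - 16*j)
-k(√(Q(10, -5) + C)) = -(48 - 16*√(-10*(-5) - 11)) = -(48 - 16*√(50 - 11)) = -(48 - 16*√39) = -48 + 16*√39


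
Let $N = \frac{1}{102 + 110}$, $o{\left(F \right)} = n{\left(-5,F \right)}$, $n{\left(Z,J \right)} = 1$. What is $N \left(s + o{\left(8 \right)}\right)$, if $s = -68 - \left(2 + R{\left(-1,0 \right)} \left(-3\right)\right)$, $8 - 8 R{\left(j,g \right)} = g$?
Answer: $- \frac{33}{106} \approx -0.31132$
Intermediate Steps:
$R{\left(j,g \right)} = 1 - \frac{g}{8}$
$o{\left(F \right)} = 1$
$s = -67$ ($s = -68 - \left(2 + \left(1 - 0\right) \left(-3\right)\right) = -68 - \left(2 + \left(1 + 0\right) \left(-3\right)\right) = -68 - \left(2 + 1 \left(-3\right)\right) = -68 - \left(2 - 3\right) = -68 - -1 = -68 + 1 = -67$)
$N = \frac{1}{212} \approx 0.004717$
$N \left(s + o{\left(8 \right)}\right) = \frac{-67 + 1}{212} = \frac{1}{212} \left(-66\right) = - \frac{33}{106}$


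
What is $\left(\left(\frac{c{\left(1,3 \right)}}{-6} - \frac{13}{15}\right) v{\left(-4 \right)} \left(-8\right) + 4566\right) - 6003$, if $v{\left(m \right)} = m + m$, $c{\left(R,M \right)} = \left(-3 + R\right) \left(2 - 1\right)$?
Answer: $- \frac{22067}{15} \approx -1471.1$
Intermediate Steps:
$c{\left(R,M \right)} = -3 + R$ ($c{\left(R,M \right)} = \left(-3 + R\right) 1 = -3 + R$)
$v{\left(m \right)} = 2 m$
$\left(\left(\frac{c{\left(1,3 \right)}}{-6} - \frac{13}{15}\right) v{\left(-4 \right)} \left(-8\right) + 4566\right) - 6003 = \left(\left(\frac{-3 + 1}{-6} - \frac{13}{15}\right) 2 \left(-4\right) \left(-8\right) + 4566\right) - 6003 = \left(\left(\left(-2\right) \left(- \frac{1}{6}\right) - \frac{13}{15}\right) \left(-8\right) \left(-8\right) + 4566\right) - 6003 = \left(\left(\frac{1}{3} - \frac{13}{15}\right) \left(-8\right) \left(-8\right) + 4566\right) - 6003 = \left(\left(- \frac{8}{15}\right) \left(-8\right) \left(-8\right) + 4566\right) - 6003 = \left(\frac{64}{15} \left(-8\right) + 4566\right) - 6003 = \left(- \frac{512}{15} + 4566\right) - 6003 = \frac{67978}{15} - 6003 = - \frac{22067}{15}$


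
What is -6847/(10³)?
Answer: -6847/1000 ≈ -6.8470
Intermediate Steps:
-6847/(10³) = -6847/1000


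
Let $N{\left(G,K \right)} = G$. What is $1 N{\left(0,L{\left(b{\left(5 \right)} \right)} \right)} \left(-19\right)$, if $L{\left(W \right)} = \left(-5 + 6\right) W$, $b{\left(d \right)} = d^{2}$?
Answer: $0$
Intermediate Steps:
$L{\left(W \right)} = W$ ($L{\left(W \right)} = 1 W = W$)
$1 N{\left(0,L{\left(b{\left(5 \right)} \right)} \right)} \left(-19\right) = 1 \cdot 0 \left(-19\right) = 0 \left(-19\right) = 0$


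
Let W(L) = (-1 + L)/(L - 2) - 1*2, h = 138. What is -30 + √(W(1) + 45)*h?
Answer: -30 + 138*√43 ≈ 874.93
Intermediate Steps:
W(L) = -2 + (-1 + L)/(-2 + L) (W(L) = (-1 + L)/(-2 + L) - 2 = -2 + (-1 + L)/(-2 + L))
-30 + √(W(1) + 45)*h = -30 + √((3 - 1*1)/(-2 + 1) + 45)*138 = -30 + √((3 - 1)/(-1) + 45)*138 = -30 + √(-1*2 + 45)*138 = -30 + √(-2 + 45)*138 = -30 + √43*138 = -30 + 138*√43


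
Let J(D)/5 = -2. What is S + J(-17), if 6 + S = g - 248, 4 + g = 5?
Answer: -263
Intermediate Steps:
g = 1 (g = -4 + 5 = 1)
J(D) = -10 (J(D) = 5*(-2) = -10)
S = -253 (S = -6 + (1 - 248) = -6 - 247 = -253)
S + J(-17) = -253 - 10 = -263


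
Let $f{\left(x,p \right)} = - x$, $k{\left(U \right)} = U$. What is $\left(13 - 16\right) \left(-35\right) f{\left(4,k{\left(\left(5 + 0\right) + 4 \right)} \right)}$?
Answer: $-420$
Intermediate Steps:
$\left(13 - 16\right) \left(-35\right) f{\left(4,k{\left(\left(5 + 0\right) + 4 \right)} \right)} = \left(13 - 16\right) \left(-35\right) \left(\left(-1\right) 4\right) = \left(-3\right) \left(-35\right) \left(-4\right) = 105 \left(-4\right) = -420$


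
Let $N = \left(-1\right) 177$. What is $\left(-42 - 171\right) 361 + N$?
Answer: $-77070$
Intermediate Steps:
$N = -177$
$\left(-42 - 171\right) 361 + N = \left(-42 - 171\right) 361 - 177 = \left(-213\right) 361 - 177 = -76893 - 177 = -77070$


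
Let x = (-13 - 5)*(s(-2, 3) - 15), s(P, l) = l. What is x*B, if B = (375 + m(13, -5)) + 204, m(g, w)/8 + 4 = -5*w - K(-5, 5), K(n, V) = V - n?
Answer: 144072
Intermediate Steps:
m(g, w) = -112 - 40*w (m(g, w) = -32 + 8*(-5*w - (5 - 1*(-5))) = -32 + 8*(-5*w - (5 + 5)) = -32 + 8*(-5*w - 1*10) = -32 + 8*(-5*w - 10) = -32 + 8*(-10 - 5*w) = -32 + (-80 - 40*w) = -112 - 40*w)
x = 216 (x = (-13 - 5)*(3 - 15) = -18*(-12) = 216)
B = 667 (B = (375 + (-112 - 40*(-5))) + 204 = (375 + (-112 + 200)) + 204 = (375 + 88) + 204 = 463 + 204 = 667)
x*B = 216*667 = 144072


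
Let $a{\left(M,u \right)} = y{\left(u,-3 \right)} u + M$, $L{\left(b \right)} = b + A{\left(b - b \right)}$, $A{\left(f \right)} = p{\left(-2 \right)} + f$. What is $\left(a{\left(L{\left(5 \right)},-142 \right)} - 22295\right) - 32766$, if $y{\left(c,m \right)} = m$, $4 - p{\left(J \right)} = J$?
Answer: $-54624$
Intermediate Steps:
$p{\left(J \right)} = 4 - J$
$A{\left(f \right)} = 6 + f$ ($A{\left(f \right)} = \left(4 - -2\right) + f = \left(4 + 2\right) + f = 6 + f$)
$L{\left(b \right)} = 6 + b$ ($L{\left(b \right)} = b + \left(6 + \left(b - b\right)\right) = b + \left(6 + 0\right) = b + 6 = 6 + b$)
$a{\left(M,u \right)} = M - 3 u$ ($a{\left(M,u \right)} = - 3 u + M = M - 3 u$)
$\left(a{\left(L{\left(5 \right)},-142 \right)} - 22295\right) - 32766 = \left(\left(\left(6 + 5\right) - -426\right) - 22295\right) - 32766 = \left(\left(11 + 426\right) - 22295\right) - 32766 = \left(437 - 22295\right) - 32766 = -21858 - 32766 = -54624$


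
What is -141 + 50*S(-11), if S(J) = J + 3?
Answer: -541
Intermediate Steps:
S(J) = 3 + J
-141 + 50*S(-11) = -141 + 50*(3 - 11) = -141 + 50*(-8) = -141 - 400 = -541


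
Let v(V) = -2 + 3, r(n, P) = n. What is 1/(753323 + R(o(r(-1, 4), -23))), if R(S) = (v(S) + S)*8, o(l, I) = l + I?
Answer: 1/753139 ≈ 1.3278e-6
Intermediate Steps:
v(V) = 1
o(l, I) = I + l
R(S) = 8 + 8*S (R(S) = (1 + S)*8 = 8 + 8*S)
1/(753323 + R(o(r(-1, 4), -23))) = 1/(753323 + (8 + 8*(-23 - 1))) = 1/(753323 + (8 + 8*(-24))) = 1/(753323 + (8 - 192)) = 1/(753323 - 184) = 1/753139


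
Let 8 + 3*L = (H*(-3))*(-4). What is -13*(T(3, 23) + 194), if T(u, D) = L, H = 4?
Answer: -8086/3 ≈ -2695.3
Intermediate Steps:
L = 40/3 (L = -8/3 + ((4*(-3))*(-4))/3 = -8/3 + (-12*(-4))/3 = -8/3 + (1/3)*48 = -8/3 + 16 = 40/3 ≈ 13.333)
T(u, D) = 40/3
-13*(T(3, 23) + 194) = -13*(40/3 + 194) = -13*622/3 = -8086/3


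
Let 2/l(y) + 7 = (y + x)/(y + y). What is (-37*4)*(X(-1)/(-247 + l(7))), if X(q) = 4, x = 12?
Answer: 46768/19541 ≈ 2.3933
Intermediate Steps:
l(y) = 2/(-7 + (12 + y)/(2*y)) (l(y) = 2/(-7 + (y + 12)/(y + y)) = 2/(-7 + (12 + y)/((2*y))) = 2/(-7 + (12 + y)*(1/(2*y))) = 2/(-7 + (12 + y)/(2*y)))
(-37*4)*(X(-1)/(-247 + l(7))) = (-37*4)*(4/(-247 - 4*7/(-12 + 13*7))) = -592/(-247 - 4*7/(-12 + 91)) = -592/(-247 - 4*7/79) = -592/(-247 - 4*7*1/79) = -592/(-247 - 28/79) = -592/(-19541/79) = -592*(-79)/19541 = -148*(-316/19541) = 46768/19541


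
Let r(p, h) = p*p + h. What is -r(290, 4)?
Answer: -84104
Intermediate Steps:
r(p, h) = h + p**2 (r(p, h) = p**2 + h = h + p**2)
-r(290, 4) = -(4 + 290**2) = -(4 + 84100) = -1*84104 = -84104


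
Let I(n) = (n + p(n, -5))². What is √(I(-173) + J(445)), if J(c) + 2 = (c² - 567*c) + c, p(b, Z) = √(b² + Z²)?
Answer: √(-53847 + (173 - √29954)²) ≈ 232.05*I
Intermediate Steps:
p(b, Z) = √(Z² + b²)
I(n) = (n + √(25 + n²))² (I(n) = (n + √((-5)² + n²))² = (n + √(25 + n²))²)
J(c) = -2 + c² - 566*c (J(c) = -2 + ((c² - 567*c) + c) = -2 + (c² - 566*c) = -2 + c² - 566*c)
√(I(-173) + J(445)) = √((-173 + √(25 + (-173)²))² + (-2 + 445² - 566*445)) = √((-173 + √(25 + 29929))² + (-2 + 198025 - 251870)) = √((-173 + √29954)² - 53847) = √(-53847 + (-173 + √29954)²)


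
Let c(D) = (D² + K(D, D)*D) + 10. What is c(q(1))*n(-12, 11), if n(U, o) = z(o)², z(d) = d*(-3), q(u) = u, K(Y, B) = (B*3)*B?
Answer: 15246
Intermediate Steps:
K(Y, B) = 3*B² (K(Y, B) = (3*B)*B = 3*B²)
z(d) = -3*d
c(D) = 10 + D² + 3*D³ (c(D) = (D² + (3*D²)*D) + 10 = (D² + 3*D³) + 10 = 10 + D² + 3*D³)
n(U, o) = 9*o² (n(U, o) = (-3*o)² = 9*o²)
c(q(1))*n(-12, 11) = (10 + 1² + 3*1³)*(9*11²) = (10 + 1 + 3*1)*(9*121) = (10 + 1 + 3)*1089 = 14*1089 = 15246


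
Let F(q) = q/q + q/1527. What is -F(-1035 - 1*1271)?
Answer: 779/1527 ≈ 0.51015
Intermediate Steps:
F(q) = 1 + q/1527 (F(q) = 1 + q*(1/1527) = 1 + q/1527)
-F(-1035 - 1*1271) = -(1 + (-1035 - 1*1271)/1527) = -(1 + (-1035 - 1271)/1527) = -(1 + (1/1527)*(-2306)) = -(1 - 2306/1527) = -1*(-779/1527) = 779/1527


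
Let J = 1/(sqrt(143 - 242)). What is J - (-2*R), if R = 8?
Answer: 16 - I*sqrt(11)/33 ≈ 16.0 - 0.1005*I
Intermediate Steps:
J = -I*sqrt(11)/33 (J = 1/(sqrt(-99)) = 1/(3*I*sqrt(11)) = -I*sqrt(11)/33 ≈ -0.1005*I)
J - (-2*R) = -I*sqrt(11)/33 - (-2*8) = -I*sqrt(11)/33 - (-16) = -I*sqrt(11)/33 - 1*(-16) = -I*sqrt(11)/33 + 16 = 16 - I*sqrt(11)/33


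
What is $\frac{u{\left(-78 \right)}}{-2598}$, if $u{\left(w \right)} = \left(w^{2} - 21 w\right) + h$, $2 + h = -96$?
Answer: $- \frac{3812}{1299} \approx -2.9346$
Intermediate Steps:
$h = -98$ ($h = -2 - 96 = -98$)
$u{\left(w \right)} = -98 + w^{2} - 21 w$ ($u{\left(w \right)} = \left(w^{2} - 21 w\right) - 98 = -98 + w^{2} - 21 w$)
$\frac{u{\left(-78 \right)}}{-2598} = \frac{-98 + \left(-78\right)^{2} - -1638}{-2598} = \left(-98 + 6084 + 1638\right) \left(- \frac{1}{2598}\right) = 7624 \left(- \frac{1}{2598}\right) = - \frac{3812}{1299}$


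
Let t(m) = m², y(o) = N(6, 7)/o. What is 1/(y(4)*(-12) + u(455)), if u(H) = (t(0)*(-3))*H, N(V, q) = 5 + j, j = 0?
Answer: -1/15 ≈ -0.066667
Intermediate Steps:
N(V, q) = 5 (N(V, q) = 5 + 0 = 5)
y(o) = 5/o
u(H) = 0 (u(H) = (0²*(-3))*H = (0*(-3))*H = 0*H = 0)
1/(y(4)*(-12) + u(455)) = 1/((5/4)*(-12) + 0) = 1/(-15 + 0) = 1/(-15) = -1/15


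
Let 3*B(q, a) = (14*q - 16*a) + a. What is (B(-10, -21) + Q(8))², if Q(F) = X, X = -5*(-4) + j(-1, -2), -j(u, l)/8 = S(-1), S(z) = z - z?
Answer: 55225/9 ≈ 6136.1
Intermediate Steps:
S(z) = 0
j(u, l) = 0 (j(u, l) = -8*0 = 0)
X = 20 (X = -5*(-4) + 0 = 20 + 0 = 20)
Q(F) = 20
B(q, a) = -5*a + 14*q/3 (B(q, a) = ((14*q - 16*a) + a)/3 = ((-16*a + 14*q) + a)/3 = (-15*a + 14*q)/3 = -5*a + 14*q/3)
(B(-10, -21) + Q(8))² = ((-5*(-21) + (14/3)*(-10)) + 20)² = ((105 - 140/3) + 20)² = (175/3 + 20)² = (235/3)² = 55225/9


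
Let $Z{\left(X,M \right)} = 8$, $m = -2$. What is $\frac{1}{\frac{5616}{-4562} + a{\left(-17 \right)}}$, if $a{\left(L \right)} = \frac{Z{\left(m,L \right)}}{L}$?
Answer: $- \frac{38777}{65984} \approx -0.58767$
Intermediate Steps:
$a{\left(L \right)} = \frac{8}{L}$
$\frac{1}{\frac{5616}{-4562} + a{\left(-17 \right)}} = \frac{1}{\frac{5616}{-4562} + \frac{8}{-17}} = \frac{1}{5616 \left(- \frac{1}{4562}\right) + 8 \left(- \frac{1}{17}\right)} = \frac{1}{- \frac{2808}{2281} - \frac{8}{17}} = \frac{1}{- \frac{65984}{38777}} = - \frac{38777}{65984}$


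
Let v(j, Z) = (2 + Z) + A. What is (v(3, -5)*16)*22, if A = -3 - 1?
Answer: -2464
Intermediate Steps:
A = -4
v(j, Z) = -2 + Z (v(j, Z) = (2 + Z) - 4 = -2 + Z)
(v(3, -5)*16)*22 = ((-2 - 5)*16)*22 = -7*16*22 = -112*22 = -2464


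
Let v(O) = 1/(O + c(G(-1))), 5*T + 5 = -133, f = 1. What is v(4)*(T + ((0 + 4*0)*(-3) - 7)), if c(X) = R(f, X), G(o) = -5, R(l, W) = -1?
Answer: -173/15 ≈ -11.533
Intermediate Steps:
T = -138/5 (T = -1 + (⅕)*(-133) = -1 - 133/5 = -138/5 ≈ -27.600)
c(X) = -1
v(O) = 1/(-1 + O) (v(O) = 1/(O - 1) = 1/(-1 + O))
v(4)*(T + ((0 + 4*0)*(-3) - 7)) = (-138/5 + ((0 + 4*0)*(-3) - 7))/(-1 + 4) = (-138/5 + ((0 + 0)*(-3) - 7))/3 = (-138/5 + (0*(-3) - 7))/3 = (-138/5 + (0 - 7))/3 = (-138/5 - 7)/3 = (⅓)*(-173/5) = -173/15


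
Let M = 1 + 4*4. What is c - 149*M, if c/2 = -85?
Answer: -2703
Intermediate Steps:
c = -170 (c = 2*(-85) = -170)
M = 17 (M = 1 + 16 = 17)
c - 149*M = -170 - 149*17 = -170 - 2533 = -2703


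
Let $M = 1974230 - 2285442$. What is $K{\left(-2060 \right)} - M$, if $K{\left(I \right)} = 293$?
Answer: $311505$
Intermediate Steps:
$M = -311212$ ($M = 1974230 - 2285442 = -311212$)
$K{\left(-2060 \right)} - M = 293 - -311212 = 293 + 311212 = 311505$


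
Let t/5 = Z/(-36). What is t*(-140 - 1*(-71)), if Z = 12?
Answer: 115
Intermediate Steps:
t = -5/3 (t = 5*(12/(-36)) = 5*(-1/36*12) = 5*(-⅓) = -5/3 ≈ -1.6667)
t*(-140 - 1*(-71)) = -5*(-140 - 1*(-71))/3 = -5*(-140 + 71)/3 = -5/3*(-69) = 115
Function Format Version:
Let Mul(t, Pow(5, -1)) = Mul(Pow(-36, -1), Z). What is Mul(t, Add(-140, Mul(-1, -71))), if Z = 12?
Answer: 115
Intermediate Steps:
t = Rational(-5, 3) (t = Mul(5, Mul(Pow(-36, -1), 12)) = Mul(5, Mul(Rational(-1, 36), 12)) = Mul(5, Rational(-1, 3)) = Rational(-5, 3) ≈ -1.6667)
Mul(t, Add(-140, Mul(-1, -71))) = Mul(Rational(-5, 3), Add(-140, Mul(-1, -71))) = Mul(Rational(-5, 3), Add(-140, 71)) = Mul(Rational(-5, 3), -69) = 115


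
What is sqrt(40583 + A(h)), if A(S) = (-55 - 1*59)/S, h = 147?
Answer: sqrt(1988529)/7 ≈ 201.45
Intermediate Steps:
A(S) = -114/S (A(S) = (-55 - 59)/S = -114/S)
sqrt(40583 + A(h)) = sqrt(40583 - 114/147) = sqrt(40583 - 114*1/147) = sqrt(40583 - 38/49) = sqrt(1988529/49) = sqrt(1988529)/7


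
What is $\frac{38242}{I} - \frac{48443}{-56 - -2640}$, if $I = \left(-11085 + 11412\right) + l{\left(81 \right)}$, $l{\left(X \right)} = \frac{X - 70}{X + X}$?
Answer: $\frac{13441654781}{136913240} \approx 98.176$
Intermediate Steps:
$l{\left(X \right)} = \frac{-70 + X}{2 X}$
$I = \frac{52985}{162}$ ($I = \left(-11085 + 11412\right) + \frac{-70 + 81}{2 \cdot 81} = 327 + \frac{1}{2} \cdot \frac{1}{81} \cdot 11 = 327 + \frac{11}{162} = \frac{52985}{162} \approx 327.07$)
$\frac{38242}{I} - \frac{48443}{-56 - -2640} = \frac{38242}{\frac{52985}{162}} - \frac{48443}{-56 - -2640} = 38242 \cdot \frac{162}{52985} - \frac{48443}{-56 + 2640} = \frac{6195204}{52985} - \frac{48443}{2584} = \frac{13441654781}{136913240}$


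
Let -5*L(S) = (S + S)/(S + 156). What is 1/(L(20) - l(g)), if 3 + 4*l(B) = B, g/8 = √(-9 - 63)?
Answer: 1364/558529 + 23232*I*√2/558529 ≈ 0.0024421 + 0.058824*I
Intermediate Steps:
L(S) = -2*S/(5*(156 + S)) (L(S) = -(S + S)/(5*(S + 156)) = -2*S/(5*(156 + S)))
g = 48*I*√2 (g = 8*√(-9 - 63) = 8*√(-72) = 8*(6*I*√2) = 48*I*√2 ≈ 67.882*I)
l(B) = -¾ + B/4
1/(L(20) - l(g)) = 1/(-2*20/(780 + 5*20) - (-¾ + (48*I*√2)/4)) = 1/(-2*20/(780 + 100) - (-¾ + 12*I*√2)) = 1/(-2*20/880 + (¾ - 12*I*√2)) = 1/(-2*20*1/880 + (¾ - 12*I*√2)) = 1/(-1/22 + (¾ - 12*I*√2)) = 1/(31/44 - 12*I*√2)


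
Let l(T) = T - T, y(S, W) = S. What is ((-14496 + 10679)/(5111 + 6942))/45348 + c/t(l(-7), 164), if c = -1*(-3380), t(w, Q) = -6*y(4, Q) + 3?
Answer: -205270955653/1275352036 ≈ -160.95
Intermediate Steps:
l(T) = 0
t(w, Q) = -21 (t(w, Q) = -6*4 + 3 = -24 + 3 = -21)
c = 3380
((-14496 + 10679)/(5111 + 6942))/45348 + c/t(l(-7), 164) = ((-14496 + 10679)/(5111 + 6942))/45348 + 3380/(-21) = -3817/12053*(1/45348) + 3380*(-1/21) = -3817*1/12053*(1/45348) - 3380/21 = -3817/12053*1/45348 - 3380/21 = -3817/546579444 - 3380/21 = -205270955653/1275352036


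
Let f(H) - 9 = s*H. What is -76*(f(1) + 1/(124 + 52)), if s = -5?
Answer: -13395/44 ≈ -304.43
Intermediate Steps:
f(H) = 9 - 5*H
-76*(f(1) + 1/(124 + 52)) = -76*((9 - 5*1) + 1/(124 + 52)) = -76*((9 - 5) + 1/176) = -76*(4 + 1/176) = -76*705/176 = -13395/44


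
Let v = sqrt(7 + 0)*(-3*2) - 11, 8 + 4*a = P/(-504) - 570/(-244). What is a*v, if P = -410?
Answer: 820171/61488 + 74561*sqrt(7)/10248 ≈ 32.588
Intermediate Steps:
a = -74561/61488 (a = -2 + (-410/(-504) - 570/(-244))/4 = -2 + (-410*(-1/504) - 570*(-1/244))/4 = -2 + (205/252 + 285/122)/4 = -2 + (1/4)*(48415/15372) = -2 + 48415/61488 = -74561/61488 ≈ -1.2126)
v = -11 - 6*sqrt(7) (v = sqrt(7)*(-6) - 11 = -6*sqrt(7) - 11 = -11 - 6*sqrt(7) ≈ -26.875)
a*v = -74561*(-11 - 6*sqrt(7))/61488 = 820171/61488 + 74561*sqrt(7)/10248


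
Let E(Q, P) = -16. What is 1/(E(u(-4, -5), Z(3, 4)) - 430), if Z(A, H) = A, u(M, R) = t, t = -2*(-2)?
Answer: -1/446 ≈ -0.0022422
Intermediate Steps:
t = 4
u(M, R) = 4
1/(E(u(-4, -5), Z(3, 4)) - 430) = 1/(-16 - 430) = 1/(-446) = -1/446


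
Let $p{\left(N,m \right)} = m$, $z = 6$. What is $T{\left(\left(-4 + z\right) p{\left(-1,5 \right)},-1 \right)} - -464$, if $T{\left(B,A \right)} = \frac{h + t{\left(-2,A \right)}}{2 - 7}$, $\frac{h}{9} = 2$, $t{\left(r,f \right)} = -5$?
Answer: $\frac{2307}{5} \approx 461.4$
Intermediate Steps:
$h = 18$ ($h = 9 \cdot 2 = 18$)
$T{\left(B,A \right)} = - \frac{13}{5}$ ($T{\left(B,A \right)} = \frac{18 - 5}{2 - 7} = \frac{13}{-5} = 13 \left(- \frac{1}{5}\right) = - \frac{13}{5}$)
$T{\left(\left(-4 + z\right) p{\left(-1,5 \right)},-1 \right)} - -464 = - \frac{13}{5} - -464 = - \frac{13}{5} + 464 = \frac{2307}{5}$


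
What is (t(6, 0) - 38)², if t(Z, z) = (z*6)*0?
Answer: 1444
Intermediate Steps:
t(Z, z) = 0 (t(Z, z) = (6*z)*0 = 0)
(t(6, 0) - 38)² = (0 - 38)² = (-38)² = 1444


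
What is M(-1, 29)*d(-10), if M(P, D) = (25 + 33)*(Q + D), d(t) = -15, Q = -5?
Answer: -20880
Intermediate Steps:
M(P, D) = -290 + 58*D (M(P, D) = (25 + 33)*(-5 + D) = 58*(-5 + D) = -290 + 58*D)
M(-1, 29)*d(-10) = (-290 + 58*29)*(-15) = (-290 + 1682)*(-15) = 1392*(-15) = -20880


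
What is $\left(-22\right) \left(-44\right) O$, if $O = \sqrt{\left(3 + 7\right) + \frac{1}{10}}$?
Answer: $\frac{484 \sqrt{1010}}{5} \approx 3076.4$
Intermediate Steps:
$O = \frac{\sqrt{1010}}{10}$ ($O = \sqrt{10 + \frac{1}{10}} = \sqrt{\frac{101}{10}} = \frac{\sqrt{1010}}{10} \approx 3.1781$)
$\left(-22\right) \left(-44\right) O = \left(-22\right) \left(-44\right) \frac{\sqrt{1010}}{10} = 968 \frac{\sqrt{1010}}{10} = \frac{484 \sqrt{1010}}{5}$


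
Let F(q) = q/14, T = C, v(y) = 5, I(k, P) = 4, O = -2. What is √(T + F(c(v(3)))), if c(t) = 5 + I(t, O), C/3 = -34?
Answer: I*√19866/14 ≈ 10.068*I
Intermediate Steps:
C = -102 (C = 3*(-34) = -102)
c(t) = 9 (c(t) = 5 + 4 = 9)
T = -102
F(q) = q/14 (F(q) = q*(1/14) = q/14)
√(T + F(c(v(3)))) = √(-102 + (1/14)*9) = √(-102 + 9/14) = √(-1419/14) = I*√19866/14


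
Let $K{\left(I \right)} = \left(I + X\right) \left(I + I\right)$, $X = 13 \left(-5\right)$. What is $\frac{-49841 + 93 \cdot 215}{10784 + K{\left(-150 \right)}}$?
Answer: $- \frac{14923}{37642} \approx -0.39645$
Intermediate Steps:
$X = -65$
$K{\left(I \right)} = 2 I \left(-65 + I\right)$ ($K{\left(I \right)} = \left(I - 65\right) \left(I + I\right) = \left(-65 + I\right) 2 I = 2 I \left(-65 + I\right)$)
$\frac{-49841 + 93 \cdot 215}{10784 + K{\left(-150 \right)}} = \frac{-49841 + 93 \cdot 215}{10784 + 2 \left(-150\right) \left(-65 - 150\right)} = \frac{-49841 + 19995}{10784 + 2 \left(-150\right) \left(-215\right)} = - \frac{29846}{10784 + 64500} = - \frac{29846}{75284} = \left(-29846\right) \frac{1}{75284} = - \frac{14923}{37642}$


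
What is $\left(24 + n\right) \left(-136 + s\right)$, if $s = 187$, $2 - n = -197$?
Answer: $11373$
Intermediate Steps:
$n = 199$ ($n = 2 - -197 = 2 + 197 = 199$)
$\left(24 + n\right) \left(-136 + s\right) = \left(24 + 199\right) \left(-136 + 187\right) = 223 \cdot 51 = 11373$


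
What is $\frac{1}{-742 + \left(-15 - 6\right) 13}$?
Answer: $- \frac{1}{1015} \approx -0.00098522$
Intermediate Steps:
$\frac{1}{-742 + \left(-15 - 6\right) 13} = \frac{1}{-742 - 273} = \frac{1}{-1015} = - \frac{1}{1015}$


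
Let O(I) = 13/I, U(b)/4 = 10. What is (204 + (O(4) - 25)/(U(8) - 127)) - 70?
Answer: 537/4 ≈ 134.25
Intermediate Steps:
U(b) = 40 (U(b) = 4*10 = 40)
(204 + (O(4) - 25)/(U(8) - 127)) - 70 = (204 + (13/4 - 25)/(40 - 127)) - 70 = (204 + (13*(¼) - 25)/(-87)) - 70 = (204 + (13/4 - 25)*(-1/87)) - 70 = (204 - 87/4*(-1/87)) - 70 = (204 + ¼) - 70 = 817/4 - 70 = 537/4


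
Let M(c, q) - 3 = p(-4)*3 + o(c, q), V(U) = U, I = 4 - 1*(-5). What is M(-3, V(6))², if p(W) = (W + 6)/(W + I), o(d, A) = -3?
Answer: 36/25 ≈ 1.4400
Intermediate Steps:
I = 9 (I = 4 + 5 = 9)
p(W) = (6 + W)/(9 + W) (p(W) = (W + 6)/(W + 9) = (6 + W)/(9 + W))
M(c, q) = 6/5 (M(c, q) = 3 + (((6 - 4)/(9 - 4))*3 - 3) = 3 + ((2/5)*3 - 3) = 3 + (((⅕)*2)*3 - 3) = 3 + ((⅖)*3 - 3) = 3 + (6/5 - 3) = 3 - 9/5 = 6/5)
M(-3, V(6))² = (6/5)² = 36/25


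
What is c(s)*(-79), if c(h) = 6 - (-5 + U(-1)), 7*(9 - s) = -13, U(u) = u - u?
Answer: -869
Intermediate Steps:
U(u) = 0
s = 76/7 (s = 9 - ⅐*(-13) = 9 + 13/7 = 76/7 ≈ 10.857)
c(h) = 11 (c(h) = 6 - (-5 + 0) = 6 - 1*(-5) = 6 + 5 = 11)
c(s)*(-79) = 11*(-79) = -869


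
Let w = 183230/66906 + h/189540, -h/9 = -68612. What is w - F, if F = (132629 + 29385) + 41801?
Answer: -16413758093/80535 ≈ -2.0381e+5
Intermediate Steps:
h = 617508 (h = -9*(-68612) = 617508)
F = 203815 (F = 162014 + 41801 = 203815)
w = 482932/80535 (w = 183230/66906 + 617508/189540 = 183230*(1/66906) + 617508*(1/189540) = 91615/33453 + 17153/5265 = 482932/80535 ≈ 5.9966)
w - F = 482932/80535 - 1*203815 = 482932/80535 - 203815 = -16413758093/80535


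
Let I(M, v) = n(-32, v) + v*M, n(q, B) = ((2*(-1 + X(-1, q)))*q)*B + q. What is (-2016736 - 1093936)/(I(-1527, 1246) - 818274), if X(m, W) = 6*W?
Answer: -777668/3167411 ≈ -0.24552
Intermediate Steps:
n(q, B) = q + B*q*(-2 + 12*q) (n(q, B) = ((2*(-1 + 6*q))*q)*B + q = ((-2 + 12*q)*q)*B + q = (q*(-2 + 12*q))*B + q = B*q*(-2 + 12*q) + q = q + B*q*(-2 + 12*q))
I(M, v) = -32 + 12352*v + M*v (I(M, v) = -32*(1 - 2*v + 12*v*(-32)) + v*M = -32*(1 - 2*v - 384*v) + M*v = -32*(1 - 386*v) + M*v = (-32 + 12352*v) + M*v = -32 + 12352*v + M*v)
(-2016736 - 1093936)/(I(-1527, 1246) - 818274) = (-2016736 - 1093936)/((-32 + 12352*1246 - 1527*1246) - 818274) = -3110672/((-32 + 15390592 - 1902642) - 818274) = -3110672/(13487918 - 818274) = -3110672/12669644 = -3110672*1/12669644 = -777668/3167411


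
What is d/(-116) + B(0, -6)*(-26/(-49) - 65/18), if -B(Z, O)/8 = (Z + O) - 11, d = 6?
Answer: -10717171/25578 ≈ -419.00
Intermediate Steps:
B(Z, O) = 88 - 8*O - 8*Z (B(Z, O) = -8*((Z + O) - 11) = -8*((O + Z) - 11) = -8*(-11 + O + Z) = 88 - 8*O - 8*Z)
d/(-116) + B(0, -6)*(-26/(-49) - 65/18) = 6/(-116) + (88 - 8*(-6) - 8*0)*(-26/(-49) - 65/18) = 6*(-1/116) + (88 + 48 + 0)*(-26*(-1/49) - 65*1/18) = -3/58 + 136*(26/49 - 65/18) = -3/58 + 136*(-2717/882) = -3/58 - 184756/441 = -10717171/25578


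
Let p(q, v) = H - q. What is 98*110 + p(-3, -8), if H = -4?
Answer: 10779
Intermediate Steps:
p(q, v) = -4 - q
98*110 + p(-3, -8) = 98*110 + (-4 - 1*(-3)) = 10780 + (-4 + 3) = 10780 - 1 = 10779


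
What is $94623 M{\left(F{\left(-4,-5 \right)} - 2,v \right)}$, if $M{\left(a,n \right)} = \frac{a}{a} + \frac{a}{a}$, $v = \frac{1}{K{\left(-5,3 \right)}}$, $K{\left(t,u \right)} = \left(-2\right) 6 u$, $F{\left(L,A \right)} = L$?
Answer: $189246$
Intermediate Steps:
$K{\left(t,u \right)} = - 12 u$
$v = - \frac{1}{36}$ ($v = \frac{1}{\left(-12\right) 3} = \frac{1}{-36} = - \frac{1}{36} \approx -0.027778$)
$M{\left(a,n \right)} = 2$ ($M{\left(a,n \right)} = 1 + 1 = 2$)
$94623 M{\left(F{\left(-4,-5 \right)} - 2,v \right)} = 94623 \cdot 2 = 189246$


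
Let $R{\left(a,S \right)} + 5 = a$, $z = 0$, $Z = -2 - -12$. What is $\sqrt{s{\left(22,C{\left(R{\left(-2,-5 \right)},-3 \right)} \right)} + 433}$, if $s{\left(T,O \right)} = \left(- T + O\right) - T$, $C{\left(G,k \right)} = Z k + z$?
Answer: $\sqrt{359} \approx 18.947$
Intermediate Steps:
$Z = 10$ ($Z = -2 + 12 = 10$)
$R{\left(a,S \right)} = -5 + a$
$C{\left(G,k \right)} = 10 k$ ($C{\left(G,k \right)} = 10 k + 0 = 10 k$)
$s{\left(T,O \right)} = O - 2 T$ ($s{\left(T,O \right)} = \left(O - T\right) - T = O - 2 T$)
$\sqrt{s{\left(22,C{\left(R{\left(-2,-5 \right)},-3 \right)} \right)} + 433} = \sqrt{\left(10 \left(-3\right) - 44\right) + 433} = \sqrt{\left(-30 - 44\right) + 433} = \sqrt{-74 + 433} = \sqrt{359}$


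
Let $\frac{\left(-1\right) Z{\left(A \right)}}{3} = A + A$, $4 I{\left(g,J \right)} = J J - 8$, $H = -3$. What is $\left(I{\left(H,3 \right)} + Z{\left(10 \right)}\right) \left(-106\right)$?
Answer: $\frac{12667}{2} \approx 6333.5$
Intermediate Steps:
$I{\left(g,J \right)} = -2 + \frac{J^{2}}{4}$ ($I{\left(g,J \right)} = \frac{J J - 8}{4} = \frac{J^{2} - 8}{4} = \frac{-8 + J^{2}}{4} = -2 + \frac{J^{2}}{4}$)
$Z{\left(A \right)} = - 6 A$ ($Z{\left(A \right)} = - 3 \left(A + A\right) = - 3 \cdot 2 A = - 6 A$)
$\left(I{\left(H,3 \right)} + Z{\left(10 \right)}\right) \left(-106\right) = \left(\left(-2 + \frac{3^{2}}{4}\right) - 60\right) \left(-106\right) = \left(\left(-2 + \frac{1}{4} \cdot 9\right) - 60\right) \left(-106\right) = \left(\left(-2 + \frac{9}{4}\right) - 60\right) \left(-106\right) = \left(\frac{1}{4} - 60\right) \left(-106\right) = \left(- \frac{239}{4}\right) \left(-106\right) = \frac{12667}{2}$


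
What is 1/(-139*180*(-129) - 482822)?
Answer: 1/2744758 ≈ 3.6433e-7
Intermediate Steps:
1/(-139*180*(-129) - 482822) = 1/(-25020*(-129) - 482822) = 1/(3227580 - 482822) = 1/2744758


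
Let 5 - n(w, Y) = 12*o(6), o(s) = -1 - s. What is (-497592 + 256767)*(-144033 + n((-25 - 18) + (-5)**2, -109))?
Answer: 34665313800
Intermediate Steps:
n(w, Y) = 89 (n(w, Y) = 5 - 12*(-1 - 1*6) = 5 - 12*(-1 - 6) = 5 - 12*(-7) = 5 - 1*(-84) = 5 + 84 = 89)
(-497592 + 256767)*(-144033 + n((-25 - 18) + (-5)**2, -109)) = (-497592 + 256767)*(-144033 + 89) = -240825*(-143944) = 34665313800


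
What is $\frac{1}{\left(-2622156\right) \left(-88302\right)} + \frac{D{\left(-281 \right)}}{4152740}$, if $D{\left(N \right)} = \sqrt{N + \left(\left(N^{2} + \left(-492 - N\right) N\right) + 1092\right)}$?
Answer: $\frac{1}{231541619112} + \frac{\sqrt{139063}}{4152740} \approx 8.9799 \cdot 10^{-5}$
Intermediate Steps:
$D{\left(N \right)} = \sqrt{1092 + N + N^{2} + N \left(-492 - N\right)}$ ($D{\left(N \right)} = \sqrt{N + \left(\left(N^{2} + N \left(-492 - N\right)\right) + 1092\right)} = \sqrt{N + \left(1092 + N^{2} + N \left(-492 - N\right)\right)} = \sqrt{1092 + N + N^{2} + N \left(-492 - N\right)}$)
$\frac{1}{\left(-2622156\right) \left(-88302\right)} + \frac{D{\left(-281 \right)}}{4152740} = \frac{1}{\left(-2622156\right) \left(-88302\right)} + \frac{\sqrt{1092 - -137971}}{4152740} = \left(- \frac{1}{2622156}\right) \left(- \frac{1}{88302}\right) + \sqrt{1092 + 137971} \cdot \frac{1}{4152740} = \frac{1}{231541619112} + \sqrt{139063} \cdot \frac{1}{4152740} = \frac{1}{231541619112} + \frac{\sqrt{139063}}{4152740}$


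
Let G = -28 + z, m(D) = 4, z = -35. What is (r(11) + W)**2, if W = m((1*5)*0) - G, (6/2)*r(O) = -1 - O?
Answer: 3969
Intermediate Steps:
r(O) = -1/3 - O/3 (r(O) = (-1 - O)/3 = -1/3 - O/3)
G = -63 (G = -28 - 35 = -63)
W = 67 (W = 4 - 1*(-63) = 4 + 63 = 67)
(r(11) + W)**2 = ((-1/3 - 1/3*11) + 67)**2 = ((-1/3 - 11/3) + 67)**2 = (-4 + 67)**2 = 63**2 = 3969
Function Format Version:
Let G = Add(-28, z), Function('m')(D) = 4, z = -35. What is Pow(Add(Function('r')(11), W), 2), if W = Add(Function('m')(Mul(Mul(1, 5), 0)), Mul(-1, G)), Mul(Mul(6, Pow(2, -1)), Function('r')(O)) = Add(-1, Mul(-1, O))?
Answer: 3969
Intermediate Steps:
Function('r')(O) = Add(Rational(-1, 3), Mul(Rational(-1, 3), O)) (Function('r')(O) = Mul(Rational(1, 3), Add(-1, Mul(-1, O))) = Add(Rational(-1, 3), Mul(Rational(-1, 3), O)))
G = -63 (G = Add(-28, -35) = -63)
W = 67 (W = Add(4, Mul(-1, -63)) = Add(4, 63) = 67)
Pow(Add(Function('r')(11), W), 2) = Pow(Add(Add(Rational(-1, 3), Mul(Rational(-1, 3), 11)), 67), 2) = Pow(Add(Add(Rational(-1, 3), Rational(-11, 3)), 67), 2) = Pow(Add(-4, 67), 2) = Pow(63, 2) = 3969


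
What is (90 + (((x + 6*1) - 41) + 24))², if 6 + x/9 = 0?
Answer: 625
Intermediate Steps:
x = -54 (x = -54 + 9*0 = -54 + 0 = -54)
(90 + (((x + 6*1) - 41) + 24))² = (90 + (((-54 + 6*1) - 41) + 24))² = (90 + (((-54 + 6) - 41) + 24))² = (90 + ((-48 - 41) + 24))² = (90 + (-89 + 24))² = (90 - 65)² = 25² = 625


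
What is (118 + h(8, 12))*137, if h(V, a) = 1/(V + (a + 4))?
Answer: 388121/24 ≈ 16172.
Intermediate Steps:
h(V, a) = 1/(4 + V + a) (h(V, a) = 1/(V + (4 + a)) = 1/(4 + V + a))
(118 + h(8, 12))*137 = (118 + 1/(4 + 8 + 12))*137 = (118 + 1/24)*137 = (2833/24)*137 = 388121/24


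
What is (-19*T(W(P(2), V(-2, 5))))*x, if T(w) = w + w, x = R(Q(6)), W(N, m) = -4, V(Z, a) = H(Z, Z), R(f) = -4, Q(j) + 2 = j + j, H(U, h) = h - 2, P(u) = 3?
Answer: -608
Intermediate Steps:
H(U, h) = -2 + h
Q(j) = -2 + 2*j (Q(j) = -2 + (j + j) = -2 + 2*j)
V(Z, a) = -2 + Z
x = -4
T(w) = 2*w
(-19*T(W(P(2), V(-2, 5))))*x = -38*(-4)*(-4) = -19*(-8)*(-4) = 152*(-4) = -608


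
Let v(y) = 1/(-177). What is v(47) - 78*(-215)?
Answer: 2968289/177 ≈ 16770.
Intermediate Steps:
v(y) = -1/177
v(47) - 78*(-215) = -1/177 - 78*(-215) = -1/177 + 16770 = 2968289/177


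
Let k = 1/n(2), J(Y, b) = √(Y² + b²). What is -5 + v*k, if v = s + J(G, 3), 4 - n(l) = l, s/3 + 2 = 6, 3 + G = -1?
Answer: 7/2 ≈ 3.5000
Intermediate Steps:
G = -4 (G = -3 - 1 = -4)
s = 12 (s = -6 + 3*6 = -6 + 18 = 12)
n(l) = 4 - l
v = 17 (v = 12 + √((-4)² + 3²) = 12 + √(16 + 9) = 12 + √25 = 12 + 5 = 17)
k = ½ (k = 1/(4 - 1*2) = 1/(4 - 2) = 1/2 = ½ ≈ 0.50000)
-5 + v*k = -5 + 17*(½) = -5 + 17/2 = 7/2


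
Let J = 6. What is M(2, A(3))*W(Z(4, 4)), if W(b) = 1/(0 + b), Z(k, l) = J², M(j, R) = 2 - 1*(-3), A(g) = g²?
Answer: 5/36 ≈ 0.13889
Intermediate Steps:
M(j, R) = 5 (M(j, R) = 2 + 3 = 5)
Z(k, l) = 36 (Z(k, l) = 6² = 36)
W(b) = 1/b
M(2, A(3))*W(Z(4, 4)) = 5/36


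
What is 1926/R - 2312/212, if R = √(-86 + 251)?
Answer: -578/53 + 642*√165/55 ≈ 139.03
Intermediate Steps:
R = √165 ≈ 12.845
1926/R - 2312/212 = 1926/(√165) - 2312/212 = 1926*(√165/165) - 2312*1/212 = 642*√165/55 - 578/53 = -578/53 + 642*√165/55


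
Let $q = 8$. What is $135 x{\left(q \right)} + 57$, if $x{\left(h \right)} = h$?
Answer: $1137$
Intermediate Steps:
$135 x{\left(q \right)} + 57 = 135 \cdot 8 + 57 = 1080 + 57 = 1137$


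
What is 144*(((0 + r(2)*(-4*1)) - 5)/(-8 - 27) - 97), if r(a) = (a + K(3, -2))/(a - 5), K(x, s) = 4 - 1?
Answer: -97824/7 ≈ -13975.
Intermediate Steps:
K(x, s) = 3
r(a) = (3 + a)/(-5 + a) (r(a) = (a + 3)/(a - 5) = (3 + a)/(-5 + a))
144*(((0 + r(2)*(-4*1)) - 5)/(-8 - 27) - 97) = 144*(((0 + ((3 + 2)/(-5 + 2))*(-4*1)) - 5)/(-8 - 27) - 97) = 144*(((0 + (5/(-3))*(-4)) - 5)/(-35) - 97) = 144*(((0 - ⅓*5*(-4)) - 5)*(-1/35) - 97) = 144*(((0 - 5/3*(-4)) - 5)*(-1/35) - 97) = 144*(((0 + 20/3) - 5)*(-1/35) - 97) = 144*((20/3 - 5)*(-1/35) - 97) = 144*((5/3)*(-1/35) - 97) = 144*(-1/21 - 97) = 144*(-2038/21) = -97824/7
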